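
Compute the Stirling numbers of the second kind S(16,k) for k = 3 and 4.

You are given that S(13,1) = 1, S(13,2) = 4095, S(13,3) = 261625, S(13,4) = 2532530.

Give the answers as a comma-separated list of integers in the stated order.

@14  (14,1):1·1+0→1, (14,2):4095·2+1→8191, (14,3):261625·3+4095→788970, (14,4):2532530·4+261625→10391745
@15  (15,2):8191·2+1→16383, (15,3):788970·3+8191→2375101, (15,4):10391745·4+788970→42355950
@16  (16,3):2375101·3+16383→7141686, (16,4):42355950·4+2375101→171798901
Read S(16,3) = 7141686, S(16,4) = 171798901.

7141686, 171798901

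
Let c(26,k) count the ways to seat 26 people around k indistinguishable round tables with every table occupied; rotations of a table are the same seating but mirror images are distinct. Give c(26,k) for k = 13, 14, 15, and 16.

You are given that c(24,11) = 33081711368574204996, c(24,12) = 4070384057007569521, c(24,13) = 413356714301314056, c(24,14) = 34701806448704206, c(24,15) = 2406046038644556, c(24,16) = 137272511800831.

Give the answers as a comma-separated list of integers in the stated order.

r25: T_25,12=24×4070384057007569521+33081711368574204996=130770928736755873500; T_25,13=24×413356714301314056+4070384057007569521=13990945200239106865; T_25,14=24×34701806448704206+413356714301314056=1246200069070215000; T_25,15=24×2406046038644556+34701806448704206=92446911376173550; T_25,16=24×137272511800831+2406046038644556=5700586321864500
r26: T_26,13=25×13990945200239106865+130770928736755873500=480544558742733545125; T_26,14=25×1246200069070215000+13990945200239106865=45145946926994481865; T_26,15=25×92446911376173550+1246200069070215000=3557372853474553750; T_26,16=25×5700586321864500+92446911376173550=234961569422786050
Read c(26,13) = 480544558742733545125, c(26,14) = 45145946926994481865, c(26,15) = 3557372853474553750, c(26,16) = 234961569422786050.

480544558742733545125, 45145946926994481865, 3557372853474553750, 234961569422786050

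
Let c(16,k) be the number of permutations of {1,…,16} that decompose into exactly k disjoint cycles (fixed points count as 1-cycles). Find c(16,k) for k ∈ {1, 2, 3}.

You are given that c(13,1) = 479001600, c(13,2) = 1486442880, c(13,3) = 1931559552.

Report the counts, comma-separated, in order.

[14] T[14,1]:13*479001600+0=6227020800 · T[14,2]:13*1486442880+479001600=19802759040 · T[14,3]:13*1931559552+1486442880=26596717056
[15] T[15,1]:14*6227020800+0=87178291200 · T[15,2]:14*19802759040+6227020800=283465647360 · T[15,3]:14*26596717056+19802759040=392156797824
[16] T[16,1]:15*87178291200+0=1307674368000 · T[16,2]:15*283465647360+87178291200=4339163001600 · T[16,3]:15*392156797824+283465647360=6165817614720
Read c(16,1) = 1307674368000, c(16,2) = 4339163001600, c(16,3) = 6165817614720.

1307674368000, 4339163001600, 6165817614720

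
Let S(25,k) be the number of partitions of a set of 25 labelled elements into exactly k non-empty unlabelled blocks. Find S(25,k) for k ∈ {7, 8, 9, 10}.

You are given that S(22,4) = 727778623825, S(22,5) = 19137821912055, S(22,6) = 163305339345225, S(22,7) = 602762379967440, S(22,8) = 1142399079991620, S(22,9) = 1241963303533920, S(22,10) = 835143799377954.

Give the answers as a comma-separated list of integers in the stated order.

227832482998716310, 690223721118368580, 1167921451092973005, 1203163392175387500

r23: T_23,5=5×19137821912055+727778623825=96416888184100; T_23,6=6×163305339345225+19137821912055=998969857983405; T_23,7=7×602762379967440+163305339345225=4382641999117305; T_23,8=8×1142399079991620+602762379967440=9741955019900400; T_23,9=9×1241963303533920+1142399079991620=12320068811796900; T_23,10=10×835143799377954+1241963303533920=9593401297313460
r24: T_24,6=6×998969857983405+96416888184100=6090236036084530; T_24,7=7×4382641999117305+998969857983405=31677463851804540; T_24,8=8×9741955019900400+4382641999117305=82318282158320505; T_24,9=9×12320068811796900+9741955019900400=120622574326072500; T_24,10=10×9593401297313460+12320068811796900=108254081784931500
r25: T_25,7=7×31677463851804540+6090236036084530=227832482998716310; T_25,8=8×82318282158320505+31677463851804540=690223721118368580; T_25,9=9×120622574326072500+82318282158320505=1167921451092973005; T_25,10=10×108254081784931500+120622574326072500=1203163392175387500
Read S(25,7) = 227832482998716310, S(25,8) = 690223721118368580, S(25,9) = 1167921451092973005, S(25,10) = 1203163392175387500.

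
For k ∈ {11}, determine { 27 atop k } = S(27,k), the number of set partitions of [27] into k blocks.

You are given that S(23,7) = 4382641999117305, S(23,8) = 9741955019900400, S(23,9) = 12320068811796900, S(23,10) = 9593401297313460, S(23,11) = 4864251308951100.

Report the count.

row 24: T[24][8]=8·9741955019900400+4382641999117305=82318282158320505  T[24][9]=9·12320068811796900+9741955019900400=120622574326072500  T[24][10]=10·9593401297313460+12320068811796900=108254081784931500  T[24][11]=11·4864251308951100+9593401297313460=63100165695775560
row 25: T[25][9]=9·120622574326072500+82318282158320505=1167921451092973005  T[25][10]=10·108254081784931500+120622574326072500=1203163392175387500  T[25][11]=11·63100165695775560+108254081784931500=802355904438462660
row 26: T[26][10]=10·1203163392175387500+1167921451092973005=13199555372846848005  T[26][11]=11·802355904438462660+1203163392175387500=10029078340998476760
row 27: T[27][11]=11·10029078340998476760+13199555372846848005=123519417123830092365
Read S(27,11) = 123519417123830092365.

123519417123830092365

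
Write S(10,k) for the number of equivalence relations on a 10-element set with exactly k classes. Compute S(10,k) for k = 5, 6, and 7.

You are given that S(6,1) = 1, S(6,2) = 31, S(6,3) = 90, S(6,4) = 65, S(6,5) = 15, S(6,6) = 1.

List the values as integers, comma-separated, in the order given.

42525, 22827, 5880

r7: T_7,2=2×31+1=63; T_7,3=3×90+31=301; T_7,4=4×65+90=350; T_7,5=5×15+65=140; T_7,6=6×1+15=21; T_7,7=7×0+1=1
r8: T_8,3=3×301+63=966; T_8,4=4×350+301=1701; T_8,5=5×140+350=1050; T_8,6=6×21+140=266; T_8,7=7×1+21=28
r9: T_9,4=4×1701+966=7770; T_9,5=5×1050+1701=6951; T_9,6=6×266+1050=2646; T_9,7=7×28+266=462
r10: T_10,5=5×6951+7770=42525; T_10,6=6×2646+6951=22827; T_10,7=7×462+2646=5880
Read S(10,5) = 42525, S(10,6) = 22827, S(10,7) = 5880.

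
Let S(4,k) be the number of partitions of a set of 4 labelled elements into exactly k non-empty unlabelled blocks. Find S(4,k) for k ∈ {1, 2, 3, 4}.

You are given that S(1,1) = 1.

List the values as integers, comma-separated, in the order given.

1, 7, 6, 1

[2] T[2,1]:1*1+0=1 · T[2,2]:2*0+1=1
[3] T[3,1]:1*1+0=1 · T[3,2]:2*1+1=3 · T[3,3]:3*0+1=1
[4] T[4,1]:1*1+0=1 · T[4,2]:2*3+1=7 · T[4,3]:3*1+3=6 · T[4,4]:4*0+1=1
Read S(4,1) = 1, S(4,2) = 7, S(4,3) = 6, S(4,4) = 1.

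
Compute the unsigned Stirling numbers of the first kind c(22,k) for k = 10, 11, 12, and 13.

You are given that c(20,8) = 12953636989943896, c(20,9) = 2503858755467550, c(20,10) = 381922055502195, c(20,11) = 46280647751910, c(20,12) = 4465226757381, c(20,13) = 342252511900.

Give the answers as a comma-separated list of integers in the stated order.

276019109275035346, 37600535086859745, 4154823851430525, 373100999802531

r21: T_21,9=20×2503858755467550+12953636989943896=63030812099294896; T_21,10=20×381922055502195+2503858755467550=10142299865511450; T_21,11=20×46280647751910+381922055502195=1307535010540395; T_21,12=20×4465226757381+46280647751910=135585182899530; T_21,13=20×342252511900+4465226757381=11310276995381
r22: T_22,10=21×10142299865511450+63030812099294896=276019109275035346; T_22,11=21×1307535010540395+10142299865511450=37600535086859745; T_22,12=21×135585182899530+1307535010540395=4154823851430525; T_22,13=21×11310276995381+135585182899530=373100999802531
Read c(22,10) = 276019109275035346, c(22,11) = 37600535086859745, c(22,12) = 4154823851430525, c(22,13) = 373100999802531.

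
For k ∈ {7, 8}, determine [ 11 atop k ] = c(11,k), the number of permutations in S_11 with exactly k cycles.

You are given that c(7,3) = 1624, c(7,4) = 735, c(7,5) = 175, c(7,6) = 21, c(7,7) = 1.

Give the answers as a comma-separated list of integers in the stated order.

@8  (8,4):735·7+1624→6769, (8,5):175·7+735→1960, (8,6):21·7+175→322, (8,7):1·7+21→28, (8,8):0·7+1→1
@9  (9,5):1960·8+6769→22449, (9,6):322·8+1960→4536, (9,7):28·8+322→546, (9,8):1·8+28→36
@10  (10,6):4536·9+22449→63273, (10,7):546·9+4536→9450, (10,8):36·9+546→870
@11  (11,7):9450·10+63273→157773, (11,8):870·10+9450→18150
Read c(11,7) = 157773, c(11,8) = 18150.

157773, 18150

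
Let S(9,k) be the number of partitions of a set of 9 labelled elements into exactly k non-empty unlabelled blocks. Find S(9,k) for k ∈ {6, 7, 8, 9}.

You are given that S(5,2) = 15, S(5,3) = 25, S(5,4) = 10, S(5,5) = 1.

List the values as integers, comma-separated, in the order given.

2646, 462, 36, 1

i=6: T(6,3)=15+3·25=90 | T(6,4)=25+4·10=65 | T(6,5)=10+5·1=15 | T(6,6)=1+6·0=1
i=7: T(7,4)=90+4·65=350 | T(7,5)=65+5·15=140 | T(7,6)=15+6·1=21 | T(7,7)=1+7·0=1
i=8: T(8,5)=350+5·140=1050 | T(8,6)=140+6·21=266 | T(8,7)=21+7·1=28 | T(8,8)=1+8·0=1
i=9: T(9,6)=1050+6·266=2646 | T(9,7)=266+7·28=462 | T(9,8)=28+8·1=36 | T(9,9)=1+9·0=1
Read S(9,6) = 2646, S(9,7) = 462, S(9,8) = 36, S(9,9) = 1.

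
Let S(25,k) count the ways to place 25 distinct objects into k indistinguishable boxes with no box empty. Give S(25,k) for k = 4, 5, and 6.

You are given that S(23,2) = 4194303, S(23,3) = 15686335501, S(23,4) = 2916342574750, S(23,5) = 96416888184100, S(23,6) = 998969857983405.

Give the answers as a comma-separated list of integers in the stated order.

row 24: T[24][3]=3·15686335501+4194303=47063200806  T[24][4]=4·2916342574750+15686335501=11681056634501  T[24][5]=5·96416888184100+2916342574750=485000783495250  T[24][6]=6·998969857983405+96416888184100=6090236036084530
row 25: T[25][4]=4·11681056634501+47063200806=46771289738810  T[25][5]=5·485000783495250+11681056634501=2436684974110751  T[25][6]=6·6090236036084530+485000783495250=37026417000002430
Read S(25,4) = 46771289738810, S(25,5) = 2436684974110751, S(25,6) = 37026417000002430.

46771289738810, 2436684974110751, 37026417000002430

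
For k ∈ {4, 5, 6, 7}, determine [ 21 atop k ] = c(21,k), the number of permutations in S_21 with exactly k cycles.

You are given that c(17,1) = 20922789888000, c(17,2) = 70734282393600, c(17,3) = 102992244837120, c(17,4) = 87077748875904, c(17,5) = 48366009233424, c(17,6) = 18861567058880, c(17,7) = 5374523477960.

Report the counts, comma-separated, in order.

12870931245150988800, 8037811822645051776, 3599979517947607200, 1206647803780373360

[18] T[18,1]:17*20922789888000+0=355687428096000 · T[18,2]:17*70734282393600+20922789888000=1223405590579200 · T[18,3]:17*102992244837120+70734282393600=1821602444624640 · T[18,4]:17*87077748875904+102992244837120=1583313975727488 · T[18,5]:17*48366009233424+87077748875904=909299905844112 · T[18,6]:17*18861567058880+48366009233424=369012649234384 · T[18,7]:17*5374523477960+18861567058880=110228466184200
[19] T[19,2]:18*1223405590579200+355687428096000=22376988058521600 · T[19,3]:18*1821602444624640+1223405590579200=34012249593822720 · T[19,4]:18*1583313975727488+1821602444624640=30321254007719424 · T[19,5]:18*909299905844112+1583313975727488=17950712280921504 · T[19,6]:18*369012649234384+909299905844112=7551527592063024 · T[19,7]:18*110228466184200+369012649234384=2353125040549984
[20] T[20,3]:19*34012249593822720+22376988058521600=668609730341153280 · T[20,4]:19*30321254007719424+34012249593822720=610116075740491776 · T[20,5]:19*17950712280921504+30321254007719424=371384787345228000 · T[20,6]:19*7551527592063024+17950712280921504=161429736530118960 · T[20,7]:19*2353125040549984+7551527592063024=52260903362512720
[21] T[21,4]:20*610116075740491776+668609730341153280=12870931245150988800 · T[21,5]:20*371384787345228000+610116075740491776=8037811822645051776 · T[21,6]:20*161429736530118960+371384787345228000=3599979517947607200 · T[21,7]:20*52260903362512720+161429736530118960=1206647803780373360
Read c(21,4) = 12870931245150988800, c(21,5) = 8037811822645051776, c(21,6) = 3599979517947607200, c(21,7) = 1206647803780373360.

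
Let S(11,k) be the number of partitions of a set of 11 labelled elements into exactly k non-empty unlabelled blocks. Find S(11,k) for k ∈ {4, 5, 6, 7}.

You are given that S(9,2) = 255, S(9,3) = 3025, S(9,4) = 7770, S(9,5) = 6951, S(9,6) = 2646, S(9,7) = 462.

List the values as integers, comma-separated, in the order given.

[10] T[10,3]:3*3025+255=9330 · T[10,4]:4*7770+3025=34105 · T[10,5]:5*6951+7770=42525 · T[10,6]:6*2646+6951=22827 · T[10,7]:7*462+2646=5880
[11] T[11,4]:4*34105+9330=145750 · T[11,5]:5*42525+34105=246730 · T[11,6]:6*22827+42525=179487 · T[11,7]:7*5880+22827=63987
Read S(11,4) = 145750, S(11,5) = 246730, S(11,6) = 179487, S(11,7) = 63987.

145750, 246730, 179487, 63987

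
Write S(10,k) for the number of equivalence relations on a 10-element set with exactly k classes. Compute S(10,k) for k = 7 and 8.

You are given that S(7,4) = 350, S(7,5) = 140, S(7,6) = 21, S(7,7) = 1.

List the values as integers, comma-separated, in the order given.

5880, 750

[8] T[8,5]:5*140+350=1050 · T[8,6]:6*21+140=266 · T[8,7]:7*1+21=28 · T[8,8]:8*0+1=1
[9] T[9,6]:6*266+1050=2646 · T[9,7]:7*28+266=462 · T[9,8]:8*1+28=36
[10] T[10,7]:7*462+2646=5880 · T[10,8]:8*36+462=750
Read S(10,7) = 5880, S(10,8) = 750.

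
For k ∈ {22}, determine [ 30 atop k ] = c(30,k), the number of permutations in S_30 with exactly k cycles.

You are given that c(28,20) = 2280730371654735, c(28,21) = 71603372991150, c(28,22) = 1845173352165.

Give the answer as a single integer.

@29  (29,21):71603372991150·28+2280730371654735→4285624815406935, (29,22):1845173352165·28+71603372991150→123268226851770
@30  (30,22):123268226851770·29+4285624815406935→7860403394108265
Read c(30,22) = 7860403394108265.

7860403394108265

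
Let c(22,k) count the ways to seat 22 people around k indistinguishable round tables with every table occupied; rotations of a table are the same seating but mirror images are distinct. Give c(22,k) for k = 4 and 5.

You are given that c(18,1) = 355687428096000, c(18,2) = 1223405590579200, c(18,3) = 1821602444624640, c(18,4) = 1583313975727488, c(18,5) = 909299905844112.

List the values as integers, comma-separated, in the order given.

row 19: T[19][1]=18·355687428096000+0=6402373705728000  T[19][2]=18·1223405590579200+355687428096000=22376988058521600  T[19][3]=18·1821602444624640+1223405590579200=34012249593822720  T[19][4]=18·1583313975727488+1821602444624640=30321254007719424  T[19][5]=18·909299905844112+1583313975727488=17950712280921504
row 20: T[20][2]=19·22376988058521600+6402373705728000=431565146817638400  T[20][3]=19·34012249593822720+22376988058521600=668609730341153280  T[20][4]=19·30321254007719424+34012249593822720=610116075740491776  T[20][5]=19·17950712280921504+30321254007719424=371384787345228000
row 21: T[21][3]=20·668609730341153280+431565146817638400=13803759753640704000  T[21][4]=20·610116075740491776+668609730341153280=12870931245150988800  T[21][5]=20·371384787345228000+610116075740491776=8037811822645051776
row 22: T[22][4]=21·12870931245150988800+13803759753640704000=284093315901811468800  T[22][5]=21·8037811822645051776+12870931245150988800=181664979520697076096
Read c(22,4) = 284093315901811468800, c(22,5) = 181664979520697076096.

284093315901811468800, 181664979520697076096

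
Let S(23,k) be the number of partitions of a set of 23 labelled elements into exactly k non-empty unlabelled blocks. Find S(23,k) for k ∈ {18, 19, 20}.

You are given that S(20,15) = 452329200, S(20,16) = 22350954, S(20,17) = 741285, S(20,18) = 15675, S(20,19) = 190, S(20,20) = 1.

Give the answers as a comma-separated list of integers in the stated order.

2364885369, 79781779, 1859550

i=21: T(21,16)=452329200+16·22350954=809944464 | T(21,17)=22350954+17·741285=34952799 | T(21,18)=741285+18·15675=1023435 | T(21,19)=15675+19·190=19285 | T(21,20)=190+20·1=210
i=22: T(22,17)=809944464+17·34952799=1404142047 | T(22,18)=34952799+18·1023435=53374629 | T(22,19)=1023435+19·19285=1389850 | T(22,20)=19285+20·210=23485
i=23: T(23,18)=1404142047+18·53374629=2364885369 | T(23,19)=53374629+19·1389850=79781779 | T(23,20)=1389850+20·23485=1859550
Read S(23,18) = 2364885369, S(23,19) = 79781779, S(23,20) = 1859550.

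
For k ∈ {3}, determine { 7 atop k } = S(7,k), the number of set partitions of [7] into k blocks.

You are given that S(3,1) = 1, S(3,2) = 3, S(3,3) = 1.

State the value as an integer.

[4] T[4,1]:1*1+0=1 · T[4,2]:2*3+1=7 · T[4,3]:3*1+3=6
[5] T[5,1]:1*1+0=1 · T[5,2]:2*7+1=15 · T[5,3]:3*6+7=25
[6] T[6,2]:2*15+1=31 · T[6,3]:3*25+15=90
[7] T[7,3]:3*90+31=301
Read S(7,3) = 301.

301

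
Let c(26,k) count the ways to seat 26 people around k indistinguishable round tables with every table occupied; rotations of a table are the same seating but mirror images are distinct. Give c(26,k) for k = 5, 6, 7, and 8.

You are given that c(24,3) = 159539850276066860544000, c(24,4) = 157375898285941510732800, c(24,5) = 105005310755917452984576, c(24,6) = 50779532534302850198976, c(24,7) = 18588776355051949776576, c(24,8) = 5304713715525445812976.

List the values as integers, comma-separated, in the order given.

@25  (25,4):157375898285941510732800·24+159539850276066860544000→3936561409138663118131200, (25,5):105005310755917452984576·24+157375898285941510732800→2677503356427960382362624, (25,6):50779532534302850198976·24+105005310755917452984576→1323714091579185857760000, (25,7):18588776355051949776576·24+50779532534302850198976→496910165055549644836800, (25,8):5304713715525445812976·24+18588776355051949776576→145901905527662649288000
@26  (26,5):2677503356427960382362624·25+3936561409138663118131200→70874145319837672677196800, (26,6):1323714091579185857760000·25+2677503356427960382362624→35770355645907606826362624, (26,7):496910165055549644836800·25+1323714091579185857760000→13746468217967926978680000, (26,8):145901905527662649288000·25+496910165055549644836800→4144457803247115877036800
Read c(26,5) = 70874145319837672677196800, c(26,6) = 35770355645907606826362624, c(26,7) = 13746468217967926978680000, c(26,8) = 4144457803247115877036800.

70874145319837672677196800, 35770355645907606826362624, 13746468217967926978680000, 4144457803247115877036800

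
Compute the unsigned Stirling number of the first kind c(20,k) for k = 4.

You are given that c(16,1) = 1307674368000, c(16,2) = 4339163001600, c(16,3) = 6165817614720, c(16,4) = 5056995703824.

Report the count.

@17  (17,1):1307674368000·16+0→20922789888000, (17,2):4339163001600·16+1307674368000→70734282393600, (17,3):6165817614720·16+4339163001600→102992244837120, (17,4):5056995703824·16+6165817614720→87077748875904
@18  (18,2):70734282393600·17+20922789888000→1223405590579200, (18,3):102992244837120·17+70734282393600→1821602444624640, (18,4):87077748875904·17+102992244837120→1583313975727488
@19  (19,3):1821602444624640·18+1223405590579200→34012249593822720, (19,4):1583313975727488·18+1821602444624640→30321254007719424
@20  (20,4):30321254007719424·19+34012249593822720→610116075740491776
Read c(20,4) = 610116075740491776.

610116075740491776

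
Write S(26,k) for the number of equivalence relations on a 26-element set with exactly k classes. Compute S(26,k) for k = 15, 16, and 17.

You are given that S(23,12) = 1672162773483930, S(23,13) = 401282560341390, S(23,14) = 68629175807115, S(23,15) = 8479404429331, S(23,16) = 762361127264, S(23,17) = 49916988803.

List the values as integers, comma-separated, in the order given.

row 24: T[24][13]=13·401282560341390+1672162773483930=6888836057922000  T[24][14]=14·68629175807115+401282560341390=1362091021641000  T[24][15]=15·8479404429331+68629175807115=195820242247080  T[24][16]=16·762361127264+8479404429331=20677182465555  T[24][17]=17·49916988803+762361127264=1610949936915
row 25: T[25][14]=14·1362091021641000+6888836057922000=25958110360896000  T[25][15]=15·195820242247080+1362091021641000=4299394655347200  T[25][16]=16·20677182465555+195820242247080=526655161695960  T[25][17]=17·1610949936915+20677182465555=48063331393110
row 26: T[26][15]=15·4299394655347200+25958110360896000=90449030191104000  T[26][16]=16·526655161695960+4299394655347200=12725877242482560  T[26][17]=17·48063331393110+526655161695960=1343731795378830
Read S(26,15) = 90449030191104000, S(26,16) = 12725877242482560, S(26,17) = 1343731795378830.

90449030191104000, 12725877242482560, 1343731795378830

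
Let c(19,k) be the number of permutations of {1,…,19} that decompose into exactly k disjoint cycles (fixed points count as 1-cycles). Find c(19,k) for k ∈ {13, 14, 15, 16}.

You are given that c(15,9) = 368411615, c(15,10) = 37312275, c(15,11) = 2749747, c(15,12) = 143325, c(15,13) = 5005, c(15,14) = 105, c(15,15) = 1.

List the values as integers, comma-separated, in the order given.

row 16: T[16][10]=15·37312275+368411615=928095740  T[16][11]=15·2749747+37312275=78558480  T[16][12]=15·143325+2749747=4899622  T[16][13]=15·5005+143325=218400  T[16][14]=15·105+5005=6580  T[16][15]=15·1+105=120  T[16][16]=15·0+1=1
row 17: T[17][11]=16·78558480+928095740=2185031420  T[17][12]=16·4899622+78558480=156952432  T[17][13]=16·218400+4899622=8394022  T[17][14]=16·6580+218400=323680  T[17][15]=16·120+6580=8500  T[17][16]=16·1+120=136
row 18: T[18][12]=17·156952432+2185031420=4853222764  T[18][13]=17·8394022+156952432=299650806  T[18][14]=17·323680+8394022=13896582  T[18][15]=17·8500+323680=468180  T[18][16]=17·136+8500=10812
row 19: T[19][13]=18·299650806+4853222764=10246937272  T[19][14]=18·13896582+299650806=549789282  T[19][15]=18·468180+13896582=22323822  T[19][16]=18·10812+468180=662796
Read c(19,13) = 10246937272, c(19,14) = 549789282, c(19,15) = 22323822, c(19,16) = 662796.

10246937272, 549789282, 22323822, 662796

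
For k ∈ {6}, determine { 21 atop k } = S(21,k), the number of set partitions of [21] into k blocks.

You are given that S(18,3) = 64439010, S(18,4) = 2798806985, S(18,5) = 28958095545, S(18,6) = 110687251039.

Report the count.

26585679462804

[19] T[19,4]:4*2798806985+64439010=11259666950 · T[19,5]:5*28958095545+2798806985=147589284710 · T[19,6]:6*110687251039+28958095545=693081601779
[20] T[20,5]:5*147589284710+11259666950=749206090500 · T[20,6]:6*693081601779+147589284710=4306078895384
[21] T[21,6]:6*4306078895384+749206090500=26585679462804
Read S(21,6) = 26585679462804.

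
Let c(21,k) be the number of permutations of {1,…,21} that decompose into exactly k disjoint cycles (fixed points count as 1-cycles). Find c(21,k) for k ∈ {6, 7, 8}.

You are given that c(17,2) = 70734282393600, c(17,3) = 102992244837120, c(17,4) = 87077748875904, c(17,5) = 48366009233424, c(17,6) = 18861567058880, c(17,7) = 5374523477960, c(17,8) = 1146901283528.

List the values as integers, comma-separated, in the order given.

3599979517947607200, 1206647803780373360, 311333643161390640

@18  (18,3):102992244837120·17+70734282393600→1821602444624640, (18,4):87077748875904·17+102992244837120→1583313975727488, (18,5):48366009233424·17+87077748875904→909299905844112, (18,6):18861567058880·17+48366009233424→369012649234384, (18,7):5374523477960·17+18861567058880→110228466184200, (18,8):1146901283528·17+5374523477960→24871845297936
@19  (19,4):1583313975727488·18+1821602444624640→30321254007719424, (19,5):909299905844112·18+1583313975727488→17950712280921504, (19,6):369012649234384·18+909299905844112→7551527592063024, (19,7):110228466184200·18+369012649234384→2353125040549984, (19,8):24871845297936·18+110228466184200→557921681547048
@20  (20,5):17950712280921504·19+30321254007719424→371384787345228000, (20,6):7551527592063024·19+17950712280921504→161429736530118960, (20,7):2353125040549984·19+7551527592063024→52260903362512720, (20,8):557921681547048·19+2353125040549984→12953636989943896
@21  (21,6):161429736530118960·20+371384787345228000→3599979517947607200, (21,7):52260903362512720·20+161429736530118960→1206647803780373360, (21,8):12953636989943896·20+52260903362512720→311333643161390640
Read c(21,6) = 3599979517947607200, c(21,7) = 1206647803780373360, c(21,8) = 311333643161390640.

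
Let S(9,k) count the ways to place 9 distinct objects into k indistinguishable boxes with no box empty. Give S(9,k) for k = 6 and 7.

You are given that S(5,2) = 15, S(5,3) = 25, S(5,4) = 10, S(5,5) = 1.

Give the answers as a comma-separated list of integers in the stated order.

r6: T_6,3=3×25+15=90; T_6,4=4×10+25=65; T_6,5=5×1+10=15; T_6,6=6×0+1=1
r7: T_7,4=4×65+90=350; T_7,5=5×15+65=140; T_7,6=6×1+15=21; T_7,7=7×0+1=1
r8: T_8,5=5×140+350=1050; T_8,6=6×21+140=266; T_8,7=7×1+21=28
r9: T_9,6=6×266+1050=2646; T_9,7=7×28+266=462
Read S(9,6) = 2646, S(9,7) = 462.

2646, 462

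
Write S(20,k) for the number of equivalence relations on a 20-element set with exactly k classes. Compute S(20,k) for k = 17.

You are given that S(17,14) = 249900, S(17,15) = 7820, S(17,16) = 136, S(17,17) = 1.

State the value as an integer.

741285

row 18: T[18][15]=15·7820+249900=367200  T[18][16]=16·136+7820=9996  T[18][17]=17·1+136=153
row 19: T[19][16]=16·9996+367200=527136  T[19][17]=17·153+9996=12597
row 20: T[20][17]=17·12597+527136=741285
Read S(20,17) = 741285.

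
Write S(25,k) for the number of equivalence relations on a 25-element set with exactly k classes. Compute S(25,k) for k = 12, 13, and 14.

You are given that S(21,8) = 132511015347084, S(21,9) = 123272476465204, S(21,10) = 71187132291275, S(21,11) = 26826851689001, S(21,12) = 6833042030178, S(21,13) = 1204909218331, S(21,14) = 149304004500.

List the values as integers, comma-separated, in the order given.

r22: T_22,9=9×123272476465204+132511015347084=1241963303533920; T_22,10=10×71187132291275+123272476465204=835143799377954; T_22,11=11×26826851689001+71187132291275=366282500870286; T_22,12=12×6833042030178+26826851689001=108823356051137; T_22,13=13×1204909218331+6833042030178=22496861868481; T_22,14=14×149304004500+1204909218331=3295165281331
r23: T_23,10=10×835143799377954+1241963303533920=9593401297313460; T_23,11=11×366282500870286+835143799377954=4864251308951100; T_23,12=12×108823356051137+366282500870286=1672162773483930; T_23,13=13×22496861868481+108823356051137=401282560341390; T_23,14=14×3295165281331+22496861868481=68629175807115
r24: T_24,11=11×4864251308951100+9593401297313460=63100165695775560; T_24,12=12×1672162773483930+4864251308951100=24930204590758260; T_24,13=13×401282560341390+1672162773483930=6888836057922000; T_24,14=14×68629175807115+401282560341390=1362091021641000
r25: T_25,12=12×24930204590758260+63100165695775560=362262620784874680; T_25,13=13×6888836057922000+24930204590758260=114485073343744260; T_25,14=14×1362091021641000+6888836057922000=25958110360896000
Read S(25,12) = 362262620784874680, S(25,13) = 114485073343744260, S(25,14) = 25958110360896000.

362262620784874680, 114485073343744260, 25958110360896000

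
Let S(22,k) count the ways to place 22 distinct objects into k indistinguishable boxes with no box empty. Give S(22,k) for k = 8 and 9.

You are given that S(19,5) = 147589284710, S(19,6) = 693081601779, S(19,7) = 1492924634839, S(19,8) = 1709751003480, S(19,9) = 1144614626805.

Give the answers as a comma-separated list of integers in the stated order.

r20: T_20,6=6×693081601779+147589284710=4306078895384; T_20,7=7×1492924634839+693081601779=11143554045652; T_20,8=8×1709751003480+1492924634839=15170932662679; T_20,9=9×1144614626805+1709751003480=12011282644725
r21: T_21,7=7×11143554045652+4306078895384=82310957214948; T_21,8=8×15170932662679+11143554045652=132511015347084; T_21,9=9×12011282644725+15170932662679=123272476465204
r22: T_22,8=8×132511015347084+82310957214948=1142399079991620; T_22,9=9×123272476465204+132511015347084=1241963303533920
Read S(22,8) = 1142399079991620, S(22,9) = 1241963303533920.

1142399079991620, 1241963303533920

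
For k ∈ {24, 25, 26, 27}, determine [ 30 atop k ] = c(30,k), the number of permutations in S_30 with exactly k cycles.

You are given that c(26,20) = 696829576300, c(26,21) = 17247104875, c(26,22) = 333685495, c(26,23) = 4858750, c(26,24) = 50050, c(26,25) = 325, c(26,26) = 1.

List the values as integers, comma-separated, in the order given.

row 27: T[27][21]=26·17247104875+696829576300=1145254303050  T[27][22]=26·333685495+17247104875=25922927745  T[27][23]=26·4858750+333685495=460012995  T[27][24]=26·50050+4858750=6160050  T[27][25]=26·325+50050=58500  T[27][26]=26·1+325=351  T[27][27]=26·0+1=1
row 28: T[28][22]=27·25922927745+1145254303050=1845173352165  T[28][23]=27·460012995+25922927745=38343278610  T[28][24]=27·6160050+460012995=626334345  T[28][25]=27·58500+6160050=7739550  T[28][26]=27·351+58500=67977  T[28][27]=27·1+351=378
row 29: T[29][23]=28·38343278610+1845173352165=2918785153245  T[29][24]=28·626334345+38343278610=55880640270  T[29][25]=28·7739550+626334345=843041745  T[29][26]=28·67977+7739550=9642906  T[29][27]=28·378+67977=78561
row 30: T[30][24]=29·55880640270+2918785153245=4539323721075  T[30][25]=29·843041745+55880640270=80328850875  T[30][26]=29·9642906+843041745=1122686019  T[30][27]=29·78561+9642906=11921175
Read c(30,24) = 4539323721075, c(30,25) = 80328850875, c(30,26) = 1122686019, c(30,27) = 11921175.

4539323721075, 80328850875, 1122686019, 11921175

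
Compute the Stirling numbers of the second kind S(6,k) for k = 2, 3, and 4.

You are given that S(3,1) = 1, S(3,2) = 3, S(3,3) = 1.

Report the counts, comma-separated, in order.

31, 90, 65

row 4: T[4][1]=1·1+0=1  T[4][2]=2·3+1=7  T[4][3]=3·1+3=6  T[4][4]=4·0+1=1
row 5: T[5][1]=1·1+0=1  T[5][2]=2·7+1=15  T[5][3]=3·6+7=25  T[5][4]=4·1+6=10
row 6: T[6][2]=2·15+1=31  T[6][3]=3·25+15=90  T[6][4]=4·10+25=65
Read S(6,2) = 31, S(6,3) = 90, S(6,4) = 65.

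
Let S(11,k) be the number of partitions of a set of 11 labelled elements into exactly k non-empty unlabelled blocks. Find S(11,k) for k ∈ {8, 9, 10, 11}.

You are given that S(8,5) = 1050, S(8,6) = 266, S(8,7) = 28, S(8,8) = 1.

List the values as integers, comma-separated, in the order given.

11880, 1155, 55, 1

r9: T_9,6=6×266+1050=2646; T_9,7=7×28+266=462; T_9,8=8×1+28=36; T_9,9=9×0+1=1
r10: T_10,7=7×462+2646=5880; T_10,8=8×36+462=750; T_10,9=9×1+36=45; T_10,10=10×0+1=1
r11: T_11,8=8×750+5880=11880; T_11,9=9×45+750=1155; T_11,10=10×1+45=55; T_11,11=11×0+1=1
Read S(11,8) = 11880, S(11,9) = 1155, S(11,10) = 55, S(11,11) = 1.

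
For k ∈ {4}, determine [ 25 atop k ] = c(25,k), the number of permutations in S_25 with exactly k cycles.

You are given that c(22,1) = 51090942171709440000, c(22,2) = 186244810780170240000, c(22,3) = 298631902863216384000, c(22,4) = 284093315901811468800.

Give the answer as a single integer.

3936561409138663118131200

i=23: T(23,2)=51090942171709440000+22·186244810780170240000=4148476779335454720000 | T(23,3)=186244810780170240000+22·298631902863216384000=6756146673770930688000 | T(23,4)=298631902863216384000+22·284093315901811468800=6548684852703068697600
i=24: T(24,3)=4148476779335454720000+23·6756146673770930688000=159539850276066860544000 | T(24,4)=6756146673770930688000+23·6548684852703068697600=157375898285941510732800
i=25: T(25,4)=159539850276066860544000+24·157375898285941510732800=3936561409138663118131200
Read c(25,4) = 3936561409138663118131200.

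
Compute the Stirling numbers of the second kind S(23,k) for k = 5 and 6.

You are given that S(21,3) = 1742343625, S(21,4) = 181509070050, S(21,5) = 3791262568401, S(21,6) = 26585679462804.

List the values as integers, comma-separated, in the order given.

96416888184100, 998969857983405

i=22: T(22,4)=1742343625+4·181509070050=727778623825 | T(22,5)=181509070050+5·3791262568401=19137821912055 | T(22,6)=3791262568401+6·26585679462804=163305339345225
i=23: T(23,5)=727778623825+5·19137821912055=96416888184100 | T(23,6)=19137821912055+6·163305339345225=998969857983405
Read S(23,5) = 96416888184100, S(23,6) = 998969857983405.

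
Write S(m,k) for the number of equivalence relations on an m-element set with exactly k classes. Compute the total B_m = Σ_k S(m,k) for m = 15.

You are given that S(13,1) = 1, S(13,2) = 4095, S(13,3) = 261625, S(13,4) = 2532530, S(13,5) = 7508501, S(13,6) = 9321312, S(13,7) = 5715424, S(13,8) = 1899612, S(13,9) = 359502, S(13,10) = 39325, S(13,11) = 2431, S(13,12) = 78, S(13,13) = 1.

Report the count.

row 14: T[14][1]=1·1+0=1  T[14][2]=2·4095+1=8191  T[14][3]=3·261625+4095=788970  T[14][4]=4·2532530+261625=10391745  T[14][5]=5·7508501+2532530=40075035  T[14][6]=6·9321312+7508501=63436373  T[14][7]=7·5715424+9321312=49329280  T[14][8]=8·1899612+5715424=20912320  T[14][9]=9·359502+1899612=5135130  T[14][10]=10·39325+359502=752752  T[14][11]=11·2431+39325=66066  T[14][12]=12·78+2431=3367  T[14][13]=13·1+78=91  T[14][14]=14·0+1=1
row 15: T[15][1]=1·1+0=1  T[15][2]=2·8191+1=16383  T[15][3]=3·788970+8191=2375101  T[15][4]=4·10391745+788970=42355950  T[15][5]=5·40075035+10391745=210766920  T[15][6]=6·63436373+40075035=420693273  T[15][7]=7·49329280+63436373=408741333  T[15][8]=8·20912320+49329280=216627840  T[15][9]=9·5135130+20912320=67128490  T[15][10]=10·752752+5135130=12662650  T[15][11]=11·66066+752752=1479478  T[15][12]=12·3367+66066=106470  T[15][13]=13·91+3367=4550  T[15][14]=14·1+91=105  T[15][15]=15·0+1=1
B_15 = ΣS(15,k) = 1+16383+2375101+42355950+210766920+420693273+408741333+216627840+67128490+12662650+1479478+106470+4550+105+1 = 1382958545

1382958545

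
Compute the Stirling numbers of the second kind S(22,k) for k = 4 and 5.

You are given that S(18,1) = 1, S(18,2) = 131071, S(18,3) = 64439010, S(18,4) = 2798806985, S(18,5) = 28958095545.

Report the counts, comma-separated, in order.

727778623825, 19137821912055

[19] T[19,1]:1*1+0=1 · T[19,2]:2*131071+1=262143 · T[19,3]:3*64439010+131071=193448101 · T[19,4]:4*2798806985+64439010=11259666950 · T[19,5]:5*28958095545+2798806985=147589284710
[20] T[20,2]:2*262143+1=524287 · T[20,3]:3*193448101+262143=580606446 · T[20,4]:4*11259666950+193448101=45232115901 · T[20,5]:5*147589284710+11259666950=749206090500
[21] T[21,3]:3*580606446+524287=1742343625 · T[21,4]:4*45232115901+580606446=181509070050 · T[21,5]:5*749206090500+45232115901=3791262568401
[22] T[22,4]:4*181509070050+1742343625=727778623825 · T[22,5]:5*3791262568401+181509070050=19137821912055
Read S(22,4) = 727778623825, S(22,5) = 19137821912055.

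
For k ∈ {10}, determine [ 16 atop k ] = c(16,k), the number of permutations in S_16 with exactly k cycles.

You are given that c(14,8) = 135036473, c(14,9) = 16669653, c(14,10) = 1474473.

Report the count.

@15  (15,9):16669653·14+135036473→368411615, (15,10):1474473·14+16669653→37312275
@16  (16,10):37312275·15+368411615→928095740
Read c(16,10) = 928095740.

928095740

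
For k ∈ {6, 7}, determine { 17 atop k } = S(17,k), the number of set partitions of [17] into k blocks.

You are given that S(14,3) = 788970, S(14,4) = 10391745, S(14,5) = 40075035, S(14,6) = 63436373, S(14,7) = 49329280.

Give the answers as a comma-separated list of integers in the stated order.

17505749898, 25708104786

row 15: T[15][4]=4·10391745+788970=42355950  T[15][5]=5·40075035+10391745=210766920  T[15][6]=6·63436373+40075035=420693273  T[15][7]=7·49329280+63436373=408741333
row 16: T[16][5]=5·210766920+42355950=1096190550  T[16][6]=6·420693273+210766920=2734926558  T[16][7]=7·408741333+420693273=3281882604
row 17: T[17][6]=6·2734926558+1096190550=17505749898  T[17][7]=7·3281882604+2734926558=25708104786
Read S(17,6) = 17505749898, S(17,7) = 25708104786.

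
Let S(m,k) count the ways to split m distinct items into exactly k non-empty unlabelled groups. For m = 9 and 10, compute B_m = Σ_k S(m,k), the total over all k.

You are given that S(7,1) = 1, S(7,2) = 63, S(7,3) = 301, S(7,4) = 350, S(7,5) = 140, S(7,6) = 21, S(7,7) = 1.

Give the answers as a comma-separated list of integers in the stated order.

i=8: T(8,1)=0+1·1=1 | T(8,2)=1+2·63=127 | T(8,3)=63+3·301=966 | T(8,4)=301+4·350=1701 | T(8,5)=350+5·140=1050 | T(8,6)=140+6·21=266 | T(8,7)=21+7·1=28 | T(8,8)=1+8·0=1
i=9: T(9,1)=0+1·1=1 | T(9,2)=1+2·127=255 | T(9,3)=127+3·966=3025 | T(9,4)=966+4·1701=7770 | T(9,5)=1701+5·1050=6951 | T(9,6)=1050+6·266=2646 | T(9,7)=266+7·28=462 | T(9,8)=28+8·1=36 | T(9,9)=1+9·0=1
i=10: T(10,1)=0+1·1=1 | T(10,2)=1+2·255=511 | T(10,3)=255+3·3025=9330 | T(10,4)=3025+4·7770=34105 | T(10,5)=7770+5·6951=42525 | T(10,6)=6951+6·2646=22827 | T(10,7)=2646+7·462=5880 | T(10,8)=462+8·36=750 | T(10,9)=36+9·1=45 | T(10,10)=1+10·0=1
B_9 = ΣS(9,k) = 1+255+3025+7770+6951+2646+462+36+1 = 21147
B_10 = ΣS(10,k) = 1+511+9330+34105+42525+22827+5880+750+45+1 = 115975

21147, 115975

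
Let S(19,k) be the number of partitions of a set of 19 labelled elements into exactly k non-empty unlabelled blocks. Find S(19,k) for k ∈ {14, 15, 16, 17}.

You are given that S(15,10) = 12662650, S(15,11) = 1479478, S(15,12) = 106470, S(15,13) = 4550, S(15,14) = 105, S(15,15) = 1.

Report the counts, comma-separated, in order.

i=16: T(16,11)=12662650+11·1479478=28936908 | T(16,12)=1479478+12·106470=2757118 | T(16,13)=106470+13·4550=165620 | T(16,14)=4550+14·105=6020 | T(16,15)=105+15·1=120 | T(16,16)=1+16·0=1
i=17: T(17,12)=28936908+12·2757118=62022324 | T(17,13)=2757118+13·165620=4910178 | T(17,14)=165620+14·6020=249900 | T(17,15)=6020+15·120=7820 | T(17,16)=120+16·1=136 | T(17,17)=1+17·0=1
i=18: T(18,13)=62022324+13·4910178=125854638 | T(18,14)=4910178+14·249900=8408778 | T(18,15)=249900+15·7820=367200 | T(18,16)=7820+16·136=9996 | T(18,17)=136+17·1=153
i=19: T(19,14)=125854638+14·8408778=243577530 | T(19,15)=8408778+15·367200=13916778 | T(19,16)=367200+16·9996=527136 | T(19,17)=9996+17·153=12597
Read S(19,14) = 243577530, S(19,15) = 13916778, S(19,16) = 527136, S(19,17) = 12597.

243577530, 13916778, 527136, 12597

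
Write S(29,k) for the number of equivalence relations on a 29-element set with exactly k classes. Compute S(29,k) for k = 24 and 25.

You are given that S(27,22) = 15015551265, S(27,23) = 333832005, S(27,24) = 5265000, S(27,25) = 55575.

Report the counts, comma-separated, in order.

33738295500, 626551380

r28: T_28,23=23×333832005+15015551265=22693687380; T_28,24=24×5265000+333832005=460192005; T_28,25=25×55575+5265000=6654375
r29: T_29,24=24×460192005+22693687380=33738295500; T_29,25=25×6654375+460192005=626551380
Read S(29,24) = 33738295500, S(29,25) = 626551380.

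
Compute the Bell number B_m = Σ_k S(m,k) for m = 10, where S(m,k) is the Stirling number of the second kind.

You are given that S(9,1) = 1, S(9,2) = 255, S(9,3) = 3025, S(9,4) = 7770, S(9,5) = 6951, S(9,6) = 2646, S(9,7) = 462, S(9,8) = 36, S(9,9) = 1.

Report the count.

115975

row 10: T[10][1]=1·1+0=1  T[10][2]=2·255+1=511  T[10][3]=3·3025+255=9330  T[10][4]=4·7770+3025=34105  T[10][5]=5·6951+7770=42525  T[10][6]=6·2646+6951=22827  T[10][7]=7·462+2646=5880  T[10][8]=8·36+462=750  T[10][9]=9·1+36=45  T[10][10]=10·0+1=1
B_10 = ΣS(10,k) = 1+511+9330+34105+42525+22827+5880+750+45+1 = 115975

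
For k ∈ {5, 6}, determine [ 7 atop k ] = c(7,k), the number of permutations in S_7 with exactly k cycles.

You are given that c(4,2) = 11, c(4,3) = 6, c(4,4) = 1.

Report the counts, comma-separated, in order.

175, 21

r5: T_5,3=4×6+11=35; T_5,4=4×1+6=10; T_5,5=4×0+1=1
r6: T_6,4=5×10+35=85; T_6,5=5×1+10=15; T_6,6=5×0+1=1
r7: T_7,5=6×15+85=175; T_7,6=6×1+15=21
Read c(7,5) = 175, c(7,6) = 21.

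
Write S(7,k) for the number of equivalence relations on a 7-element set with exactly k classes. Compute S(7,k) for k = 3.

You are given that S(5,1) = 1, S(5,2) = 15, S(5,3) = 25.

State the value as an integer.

row 6: T[6][2]=2·15+1=31  T[6][3]=3·25+15=90
row 7: T[7][3]=3·90+31=301
Read S(7,3) = 301.

301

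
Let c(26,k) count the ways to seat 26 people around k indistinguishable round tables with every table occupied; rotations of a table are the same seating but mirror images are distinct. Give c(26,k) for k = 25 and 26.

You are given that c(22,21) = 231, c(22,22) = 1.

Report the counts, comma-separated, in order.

[23] T[23,22]:22*1+231=253 · T[23,23]:22*0+1=1
[24] T[24,23]:23*1+253=276 · T[24,24]:23*0+1=1
[25] T[25,24]:24*1+276=300 · T[25,25]:24*0+1=1
[26] T[26,25]:25*1+300=325 · T[26,26]:25*0+1=1
Read c(26,25) = 325, c(26,26) = 1.

325, 1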